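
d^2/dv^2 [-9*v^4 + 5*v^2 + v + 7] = 10 - 108*v^2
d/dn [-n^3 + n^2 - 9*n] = -3*n^2 + 2*n - 9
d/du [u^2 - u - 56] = 2*u - 1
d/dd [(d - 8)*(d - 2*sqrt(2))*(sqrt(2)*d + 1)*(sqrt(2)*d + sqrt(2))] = 8*d^3 - 42*d^2 - 9*sqrt(2)*d^2 - 40*d + 42*sqrt(2)*d + 28 + 24*sqrt(2)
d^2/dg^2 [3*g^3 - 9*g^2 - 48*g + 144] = 18*g - 18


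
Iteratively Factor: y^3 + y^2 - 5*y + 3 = (y + 3)*(y^2 - 2*y + 1) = (y - 1)*(y + 3)*(y - 1)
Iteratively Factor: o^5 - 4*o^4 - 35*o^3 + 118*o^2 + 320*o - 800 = (o - 2)*(o^4 - 2*o^3 - 39*o^2 + 40*o + 400) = (o - 5)*(o - 2)*(o^3 + 3*o^2 - 24*o - 80) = (o - 5)*(o - 2)*(o + 4)*(o^2 - o - 20) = (o - 5)*(o - 2)*(o + 4)^2*(o - 5)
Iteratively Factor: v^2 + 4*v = (v + 4)*(v)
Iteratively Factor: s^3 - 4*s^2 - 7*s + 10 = (s - 5)*(s^2 + s - 2) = (s - 5)*(s + 2)*(s - 1)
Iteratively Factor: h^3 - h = (h - 1)*(h^2 + h) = (h - 1)*(h + 1)*(h)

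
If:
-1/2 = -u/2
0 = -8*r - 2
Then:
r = -1/4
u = 1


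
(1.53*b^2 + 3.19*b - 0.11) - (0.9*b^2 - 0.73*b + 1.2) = 0.63*b^2 + 3.92*b - 1.31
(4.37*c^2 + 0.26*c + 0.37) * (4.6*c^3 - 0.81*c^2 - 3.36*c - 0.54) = 20.102*c^5 - 2.3437*c^4 - 13.1918*c^3 - 3.5331*c^2 - 1.3836*c - 0.1998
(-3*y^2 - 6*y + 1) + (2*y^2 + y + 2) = -y^2 - 5*y + 3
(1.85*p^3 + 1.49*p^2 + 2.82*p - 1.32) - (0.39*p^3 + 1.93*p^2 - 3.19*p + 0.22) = 1.46*p^3 - 0.44*p^2 + 6.01*p - 1.54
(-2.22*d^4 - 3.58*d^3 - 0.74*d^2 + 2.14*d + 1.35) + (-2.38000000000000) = -2.22*d^4 - 3.58*d^3 - 0.74*d^2 + 2.14*d - 1.03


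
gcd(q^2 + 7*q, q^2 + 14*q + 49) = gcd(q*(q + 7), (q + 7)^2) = q + 7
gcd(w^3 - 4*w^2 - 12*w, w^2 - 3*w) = w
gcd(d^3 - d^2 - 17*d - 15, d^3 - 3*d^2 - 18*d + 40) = d - 5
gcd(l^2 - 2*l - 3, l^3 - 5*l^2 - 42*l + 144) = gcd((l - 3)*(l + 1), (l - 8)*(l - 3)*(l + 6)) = l - 3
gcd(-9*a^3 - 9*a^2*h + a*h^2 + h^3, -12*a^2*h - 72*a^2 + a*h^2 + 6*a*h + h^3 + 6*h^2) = 3*a - h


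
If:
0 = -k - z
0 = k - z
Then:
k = 0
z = 0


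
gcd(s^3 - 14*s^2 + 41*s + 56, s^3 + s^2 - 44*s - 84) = s - 7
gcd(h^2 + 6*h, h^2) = h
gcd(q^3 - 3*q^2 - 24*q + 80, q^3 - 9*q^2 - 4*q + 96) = q - 4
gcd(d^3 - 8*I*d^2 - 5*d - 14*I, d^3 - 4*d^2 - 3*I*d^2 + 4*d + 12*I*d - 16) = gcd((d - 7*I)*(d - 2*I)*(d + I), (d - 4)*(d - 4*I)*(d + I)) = d + I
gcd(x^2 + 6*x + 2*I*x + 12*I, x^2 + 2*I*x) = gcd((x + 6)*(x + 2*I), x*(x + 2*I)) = x + 2*I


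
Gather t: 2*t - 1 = 2*t - 1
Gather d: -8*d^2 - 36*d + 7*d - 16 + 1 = -8*d^2 - 29*d - 15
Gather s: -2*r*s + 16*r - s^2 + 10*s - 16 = 16*r - s^2 + s*(10 - 2*r) - 16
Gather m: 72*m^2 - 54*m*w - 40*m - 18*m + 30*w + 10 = 72*m^2 + m*(-54*w - 58) + 30*w + 10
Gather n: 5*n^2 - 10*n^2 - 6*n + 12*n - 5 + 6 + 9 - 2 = -5*n^2 + 6*n + 8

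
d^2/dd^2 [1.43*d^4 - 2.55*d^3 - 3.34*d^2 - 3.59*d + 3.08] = 17.16*d^2 - 15.3*d - 6.68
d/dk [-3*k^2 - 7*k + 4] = -6*k - 7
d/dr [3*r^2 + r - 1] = 6*r + 1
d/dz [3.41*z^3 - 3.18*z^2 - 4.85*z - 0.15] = 10.23*z^2 - 6.36*z - 4.85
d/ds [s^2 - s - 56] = 2*s - 1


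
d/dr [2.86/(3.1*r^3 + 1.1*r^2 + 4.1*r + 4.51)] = (-26.598*r^2 - 6.292*r - 11.726)/(3.1*r^3 + 1.1*r^2 + 4.1*r + 4.51)^2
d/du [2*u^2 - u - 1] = 4*u - 1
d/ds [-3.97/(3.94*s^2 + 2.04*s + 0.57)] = (31.2836*s + 8.0988)/(3.94*s^2 + 2.04*s + 0.57)^2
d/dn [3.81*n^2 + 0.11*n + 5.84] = 7.62*n + 0.11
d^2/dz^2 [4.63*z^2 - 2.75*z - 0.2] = 9.26000000000000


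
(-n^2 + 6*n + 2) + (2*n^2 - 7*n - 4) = n^2 - n - 2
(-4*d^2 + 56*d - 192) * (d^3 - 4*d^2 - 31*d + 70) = -4*d^5 + 72*d^4 - 292*d^3 - 1248*d^2 + 9872*d - 13440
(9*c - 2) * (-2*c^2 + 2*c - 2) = -18*c^3 + 22*c^2 - 22*c + 4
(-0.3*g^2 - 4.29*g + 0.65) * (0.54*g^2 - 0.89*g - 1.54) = -0.162*g^4 - 2.0496*g^3 + 4.6311*g^2 + 6.0281*g - 1.001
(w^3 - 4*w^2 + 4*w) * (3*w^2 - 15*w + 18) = 3*w^5 - 27*w^4 + 90*w^3 - 132*w^2 + 72*w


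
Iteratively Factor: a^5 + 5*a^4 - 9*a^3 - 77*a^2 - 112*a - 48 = (a + 1)*(a^4 + 4*a^3 - 13*a^2 - 64*a - 48) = (a + 1)*(a + 3)*(a^3 + a^2 - 16*a - 16) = (a + 1)^2*(a + 3)*(a^2 - 16) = (a + 1)^2*(a + 3)*(a + 4)*(a - 4)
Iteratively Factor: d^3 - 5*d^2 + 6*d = (d)*(d^2 - 5*d + 6) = d*(d - 2)*(d - 3)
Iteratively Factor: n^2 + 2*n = (n)*(n + 2)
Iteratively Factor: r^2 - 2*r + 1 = (r - 1)*(r - 1)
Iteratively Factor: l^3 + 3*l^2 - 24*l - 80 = (l + 4)*(l^2 - l - 20) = (l - 5)*(l + 4)*(l + 4)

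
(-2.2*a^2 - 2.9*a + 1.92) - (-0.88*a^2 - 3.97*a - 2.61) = -1.32*a^2 + 1.07*a + 4.53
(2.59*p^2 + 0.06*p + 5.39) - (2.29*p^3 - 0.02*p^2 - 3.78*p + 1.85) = -2.29*p^3 + 2.61*p^2 + 3.84*p + 3.54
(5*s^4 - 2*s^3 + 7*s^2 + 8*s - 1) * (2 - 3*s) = -15*s^5 + 16*s^4 - 25*s^3 - 10*s^2 + 19*s - 2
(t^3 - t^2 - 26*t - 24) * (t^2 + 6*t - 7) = t^5 + 5*t^4 - 39*t^3 - 173*t^2 + 38*t + 168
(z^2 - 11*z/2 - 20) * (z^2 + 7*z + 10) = z^4 + 3*z^3/2 - 97*z^2/2 - 195*z - 200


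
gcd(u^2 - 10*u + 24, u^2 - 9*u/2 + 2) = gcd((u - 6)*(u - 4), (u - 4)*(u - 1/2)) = u - 4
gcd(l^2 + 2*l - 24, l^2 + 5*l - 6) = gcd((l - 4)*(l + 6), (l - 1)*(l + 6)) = l + 6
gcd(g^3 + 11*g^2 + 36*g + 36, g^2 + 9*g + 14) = g + 2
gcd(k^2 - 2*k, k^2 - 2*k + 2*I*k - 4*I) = k - 2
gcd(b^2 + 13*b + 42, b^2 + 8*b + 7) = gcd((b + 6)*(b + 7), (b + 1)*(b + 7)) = b + 7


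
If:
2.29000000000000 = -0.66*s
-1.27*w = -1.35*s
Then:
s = -3.47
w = -3.69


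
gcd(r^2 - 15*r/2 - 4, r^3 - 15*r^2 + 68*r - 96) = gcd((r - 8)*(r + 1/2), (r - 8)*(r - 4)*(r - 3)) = r - 8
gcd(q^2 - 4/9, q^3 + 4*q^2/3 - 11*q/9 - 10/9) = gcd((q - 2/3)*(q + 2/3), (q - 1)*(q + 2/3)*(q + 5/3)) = q + 2/3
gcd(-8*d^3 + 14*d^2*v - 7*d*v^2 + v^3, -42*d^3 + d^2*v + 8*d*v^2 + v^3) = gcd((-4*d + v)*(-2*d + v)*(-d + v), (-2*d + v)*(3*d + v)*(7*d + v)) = -2*d + v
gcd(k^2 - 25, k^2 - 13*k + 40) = k - 5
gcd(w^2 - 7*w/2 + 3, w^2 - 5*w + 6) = w - 2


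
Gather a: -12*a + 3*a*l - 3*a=a*(3*l - 15)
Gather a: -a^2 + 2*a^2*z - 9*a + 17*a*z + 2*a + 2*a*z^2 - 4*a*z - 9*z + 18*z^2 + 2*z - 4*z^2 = a^2*(2*z - 1) + a*(2*z^2 + 13*z - 7) + 14*z^2 - 7*z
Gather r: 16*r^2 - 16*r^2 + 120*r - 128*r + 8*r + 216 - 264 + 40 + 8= 0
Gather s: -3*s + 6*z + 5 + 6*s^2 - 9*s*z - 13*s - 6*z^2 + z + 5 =6*s^2 + s*(-9*z - 16) - 6*z^2 + 7*z + 10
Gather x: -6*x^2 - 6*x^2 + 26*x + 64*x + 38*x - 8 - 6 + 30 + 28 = -12*x^2 + 128*x + 44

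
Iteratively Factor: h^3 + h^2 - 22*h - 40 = (h + 2)*(h^2 - h - 20) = (h + 2)*(h + 4)*(h - 5)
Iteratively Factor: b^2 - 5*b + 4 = (b - 4)*(b - 1)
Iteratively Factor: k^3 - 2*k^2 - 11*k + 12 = (k + 3)*(k^2 - 5*k + 4) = (k - 1)*(k + 3)*(k - 4)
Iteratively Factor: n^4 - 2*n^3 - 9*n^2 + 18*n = (n - 2)*(n^3 - 9*n) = (n - 3)*(n - 2)*(n^2 + 3*n) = n*(n - 3)*(n - 2)*(n + 3)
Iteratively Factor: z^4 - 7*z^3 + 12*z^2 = (z - 3)*(z^3 - 4*z^2) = z*(z - 3)*(z^2 - 4*z) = z^2*(z - 3)*(z - 4)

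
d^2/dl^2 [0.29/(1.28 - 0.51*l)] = -0.150858/(0.51*l - 1.28)^3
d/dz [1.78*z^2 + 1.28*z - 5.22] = 3.56*z + 1.28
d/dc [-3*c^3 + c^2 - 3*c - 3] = -9*c^2 + 2*c - 3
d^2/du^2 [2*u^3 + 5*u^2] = 12*u + 10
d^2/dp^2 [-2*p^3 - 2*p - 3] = -12*p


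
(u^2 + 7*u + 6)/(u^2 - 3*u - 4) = (u + 6)/(u - 4)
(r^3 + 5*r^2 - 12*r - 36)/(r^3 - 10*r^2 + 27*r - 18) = (r^2 + 8*r + 12)/(r^2 - 7*r + 6)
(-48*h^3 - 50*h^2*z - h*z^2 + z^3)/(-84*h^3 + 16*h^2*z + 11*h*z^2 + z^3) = (-8*h^2 - 7*h*z + z^2)/(-14*h^2 + 5*h*z + z^2)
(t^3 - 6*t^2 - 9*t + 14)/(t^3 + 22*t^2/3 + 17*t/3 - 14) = 3*(t^2 - 5*t - 14)/(3*t^2 + 25*t + 42)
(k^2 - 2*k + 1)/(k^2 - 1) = (k - 1)/(k + 1)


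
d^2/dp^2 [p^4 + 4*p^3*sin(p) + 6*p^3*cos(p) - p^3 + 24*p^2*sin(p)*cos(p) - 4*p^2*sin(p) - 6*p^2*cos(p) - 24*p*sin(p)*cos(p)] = -4*p^3*sin(p) - 6*p^3*cos(p) - 32*p^2*sin(p) - 48*p^2*sin(2*p) + 30*p^2*cos(p) + 12*p^2 + 48*p*sin(p) + 48*p*sin(2*p) + 20*p*cos(p) + 96*p*cos(2*p) - 6*p - 8*sin(p) + 24*sin(2*p) - 12*cos(p) - 48*cos(2*p)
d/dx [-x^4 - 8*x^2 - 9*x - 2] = -4*x^3 - 16*x - 9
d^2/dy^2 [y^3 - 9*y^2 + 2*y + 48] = 6*y - 18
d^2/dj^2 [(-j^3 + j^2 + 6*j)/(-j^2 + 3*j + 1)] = 2*(j^3 + 6*j^2 - 15*j + 17)/(j^6 - 9*j^5 + 24*j^4 - 9*j^3 - 24*j^2 - 9*j - 1)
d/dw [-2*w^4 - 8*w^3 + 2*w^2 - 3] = 4*w*(-2*w^2 - 6*w + 1)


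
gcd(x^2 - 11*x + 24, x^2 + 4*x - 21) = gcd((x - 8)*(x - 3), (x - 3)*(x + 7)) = x - 3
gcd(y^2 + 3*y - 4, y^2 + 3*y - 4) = y^2 + 3*y - 4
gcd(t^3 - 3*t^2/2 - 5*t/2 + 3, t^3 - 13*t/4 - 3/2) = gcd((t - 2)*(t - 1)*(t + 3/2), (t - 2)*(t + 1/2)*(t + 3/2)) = t^2 - t/2 - 3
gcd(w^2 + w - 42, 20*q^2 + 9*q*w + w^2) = 1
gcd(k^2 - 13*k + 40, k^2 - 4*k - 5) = k - 5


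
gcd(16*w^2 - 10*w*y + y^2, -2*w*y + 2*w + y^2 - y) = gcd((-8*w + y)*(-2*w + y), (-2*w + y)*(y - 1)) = -2*w + y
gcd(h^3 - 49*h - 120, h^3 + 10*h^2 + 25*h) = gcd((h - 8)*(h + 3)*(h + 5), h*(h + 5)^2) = h + 5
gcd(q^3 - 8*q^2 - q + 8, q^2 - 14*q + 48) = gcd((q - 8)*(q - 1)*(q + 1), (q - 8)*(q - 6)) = q - 8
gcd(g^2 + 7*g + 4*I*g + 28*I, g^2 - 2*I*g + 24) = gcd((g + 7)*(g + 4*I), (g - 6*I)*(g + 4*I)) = g + 4*I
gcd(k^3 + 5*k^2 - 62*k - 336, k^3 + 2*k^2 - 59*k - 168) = k^2 - k - 56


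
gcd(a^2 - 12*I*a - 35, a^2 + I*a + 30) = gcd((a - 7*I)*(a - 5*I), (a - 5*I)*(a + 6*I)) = a - 5*I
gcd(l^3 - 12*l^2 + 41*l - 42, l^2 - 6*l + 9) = l - 3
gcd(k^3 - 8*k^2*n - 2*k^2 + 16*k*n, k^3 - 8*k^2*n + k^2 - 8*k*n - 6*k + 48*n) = k^2 - 8*k*n - 2*k + 16*n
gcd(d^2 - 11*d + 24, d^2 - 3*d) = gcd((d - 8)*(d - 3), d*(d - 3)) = d - 3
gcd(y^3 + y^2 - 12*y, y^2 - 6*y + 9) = y - 3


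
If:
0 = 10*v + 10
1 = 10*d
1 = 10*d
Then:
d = 1/10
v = -1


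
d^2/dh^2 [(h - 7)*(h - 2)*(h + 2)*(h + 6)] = 12*h^2 - 6*h - 92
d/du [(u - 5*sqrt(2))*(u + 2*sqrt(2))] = 2*u - 3*sqrt(2)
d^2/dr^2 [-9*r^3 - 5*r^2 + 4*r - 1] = -54*r - 10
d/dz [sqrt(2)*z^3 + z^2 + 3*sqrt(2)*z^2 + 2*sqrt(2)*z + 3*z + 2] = 3*sqrt(2)*z^2 + 2*z + 6*sqrt(2)*z + 2*sqrt(2) + 3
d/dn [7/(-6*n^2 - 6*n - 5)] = 42*(2*n + 1)/(6*n^2 + 6*n + 5)^2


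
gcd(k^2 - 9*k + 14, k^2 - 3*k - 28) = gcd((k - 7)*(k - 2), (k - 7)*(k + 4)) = k - 7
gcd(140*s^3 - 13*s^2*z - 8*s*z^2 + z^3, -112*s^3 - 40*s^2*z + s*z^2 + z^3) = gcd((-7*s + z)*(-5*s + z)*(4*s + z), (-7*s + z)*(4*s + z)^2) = -28*s^2 - 3*s*z + z^2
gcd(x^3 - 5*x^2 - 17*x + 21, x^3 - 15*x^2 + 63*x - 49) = x^2 - 8*x + 7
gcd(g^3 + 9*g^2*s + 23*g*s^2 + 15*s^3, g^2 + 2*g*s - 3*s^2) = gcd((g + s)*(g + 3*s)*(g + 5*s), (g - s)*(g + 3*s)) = g + 3*s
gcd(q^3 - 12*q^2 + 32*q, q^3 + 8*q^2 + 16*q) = q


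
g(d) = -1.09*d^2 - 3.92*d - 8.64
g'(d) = -2.18*d - 3.92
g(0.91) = -13.11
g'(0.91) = -5.90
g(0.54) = -11.07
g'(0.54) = -5.10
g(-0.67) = -6.50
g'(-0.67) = -2.46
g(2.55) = -25.72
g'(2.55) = -9.48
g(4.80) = -52.57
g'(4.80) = -14.38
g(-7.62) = -42.06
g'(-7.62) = 12.69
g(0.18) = -9.38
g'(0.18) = -4.31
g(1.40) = -16.26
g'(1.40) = -6.97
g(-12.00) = -118.56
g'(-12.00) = 22.24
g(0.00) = -8.64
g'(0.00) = -3.92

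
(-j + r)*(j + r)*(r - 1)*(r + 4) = -j^2*r^2 - 3*j^2*r + 4*j^2 + r^4 + 3*r^3 - 4*r^2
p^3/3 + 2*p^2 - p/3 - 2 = (p/3 + 1/3)*(p - 1)*(p + 6)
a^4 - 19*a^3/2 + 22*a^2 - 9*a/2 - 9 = (a - 6)*(a - 3)*(a - 1)*(a + 1/2)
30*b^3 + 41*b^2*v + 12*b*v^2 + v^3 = (b + v)*(5*b + v)*(6*b + v)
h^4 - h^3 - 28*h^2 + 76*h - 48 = (h - 4)*(h - 2)*(h - 1)*(h + 6)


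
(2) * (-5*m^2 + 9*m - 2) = -10*m^2 + 18*m - 4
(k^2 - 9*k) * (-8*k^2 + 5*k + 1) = -8*k^4 + 77*k^3 - 44*k^2 - 9*k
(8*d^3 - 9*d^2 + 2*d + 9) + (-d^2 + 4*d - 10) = 8*d^3 - 10*d^2 + 6*d - 1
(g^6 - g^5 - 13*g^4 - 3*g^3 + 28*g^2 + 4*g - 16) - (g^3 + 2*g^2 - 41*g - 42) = g^6 - g^5 - 13*g^4 - 4*g^3 + 26*g^2 + 45*g + 26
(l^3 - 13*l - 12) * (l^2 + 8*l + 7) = l^5 + 8*l^4 - 6*l^3 - 116*l^2 - 187*l - 84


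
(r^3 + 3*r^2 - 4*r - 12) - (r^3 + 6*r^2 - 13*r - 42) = -3*r^2 + 9*r + 30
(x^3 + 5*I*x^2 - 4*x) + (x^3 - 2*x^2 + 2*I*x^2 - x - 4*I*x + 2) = 2*x^3 - 2*x^2 + 7*I*x^2 - 5*x - 4*I*x + 2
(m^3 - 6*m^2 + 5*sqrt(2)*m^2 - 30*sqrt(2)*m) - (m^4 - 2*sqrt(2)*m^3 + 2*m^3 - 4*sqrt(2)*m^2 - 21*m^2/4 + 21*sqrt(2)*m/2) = -m^4 - m^3 + 2*sqrt(2)*m^3 - 3*m^2/4 + 9*sqrt(2)*m^2 - 81*sqrt(2)*m/2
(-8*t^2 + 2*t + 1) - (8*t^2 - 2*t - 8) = -16*t^2 + 4*t + 9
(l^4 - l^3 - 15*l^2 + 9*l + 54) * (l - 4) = l^5 - 5*l^4 - 11*l^3 + 69*l^2 + 18*l - 216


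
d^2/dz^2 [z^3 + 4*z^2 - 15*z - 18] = 6*z + 8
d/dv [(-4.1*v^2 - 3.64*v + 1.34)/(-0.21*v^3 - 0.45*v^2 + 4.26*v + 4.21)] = (-0.861*v^4 - 1.5288*v^3 - 18.2598*v^2 - 33.316*v - 21.0328)/(0.0441*v^6 + 0.189*v^5 - 1.5867*v^4 - 5.6022*v^3 + 14.3586*v^2 + 35.8692*v + 17.7241)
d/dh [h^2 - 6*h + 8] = 2*h - 6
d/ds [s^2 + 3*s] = 2*s + 3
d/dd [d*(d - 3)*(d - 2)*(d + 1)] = 4*d^3 - 12*d^2 + 2*d + 6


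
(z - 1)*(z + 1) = z^2 - 1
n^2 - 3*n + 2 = (n - 2)*(n - 1)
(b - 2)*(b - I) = b^2 - 2*b - I*b + 2*I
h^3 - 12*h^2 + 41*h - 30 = (h - 6)*(h - 5)*(h - 1)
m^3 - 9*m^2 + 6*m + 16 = (m - 8)*(m - 2)*(m + 1)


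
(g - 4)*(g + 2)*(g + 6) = g^3 + 4*g^2 - 20*g - 48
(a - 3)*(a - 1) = a^2 - 4*a + 3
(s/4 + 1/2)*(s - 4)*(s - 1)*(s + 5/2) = s^4/4 - s^3/8 - 27*s^2/8 - 7*s/4 + 5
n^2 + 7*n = n*(n + 7)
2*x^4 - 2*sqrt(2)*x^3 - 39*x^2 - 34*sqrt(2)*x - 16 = (x - 4*sqrt(2))*(x + 2*sqrt(2))*(sqrt(2)*x + 1)^2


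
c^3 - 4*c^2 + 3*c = c*(c - 3)*(c - 1)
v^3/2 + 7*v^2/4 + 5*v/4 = v*(v/2 + 1/2)*(v + 5/2)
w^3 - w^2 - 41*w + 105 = (w - 5)*(w - 3)*(w + 7)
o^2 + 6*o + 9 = (o + 3)^2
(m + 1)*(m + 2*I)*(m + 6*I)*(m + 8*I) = m^4 + m^3 + 16*I*m^3 - 76*m^2 + 16*I*m^2 - 76*m - 96*I*m - 96*I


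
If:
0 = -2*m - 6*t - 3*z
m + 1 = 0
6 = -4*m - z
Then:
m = -1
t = 4/3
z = -2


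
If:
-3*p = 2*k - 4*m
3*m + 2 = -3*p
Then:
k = -7*p/2 - 4/3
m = -p - 2/3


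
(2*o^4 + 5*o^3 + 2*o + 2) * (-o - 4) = -2*o^5 - 13*o^4 - 20*o^3 - 2*o^2 - 10*o - 8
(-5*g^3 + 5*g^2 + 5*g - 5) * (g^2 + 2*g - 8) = -5*g^5 - 5*g^4 + 55*g^3 - 35*g^2 - 50*g + 40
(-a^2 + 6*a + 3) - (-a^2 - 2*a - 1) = 8*a + 4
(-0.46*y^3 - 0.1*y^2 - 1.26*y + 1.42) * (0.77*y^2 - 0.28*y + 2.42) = -0.3542*y^5 + 0.0518*y^4 - 2.0554*y^3 + 1.2042*y^2 - 3.4468*y + 3.4364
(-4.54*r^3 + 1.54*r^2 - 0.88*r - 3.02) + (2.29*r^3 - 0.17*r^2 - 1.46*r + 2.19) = -2.25*r^3 + 1.37*r^2 - 2.34*r - 0.83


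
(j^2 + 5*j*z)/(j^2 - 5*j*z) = (j + 5*z)/(j - 5*z)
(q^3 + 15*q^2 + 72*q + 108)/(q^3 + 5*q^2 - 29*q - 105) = (q^2 + 12*q + 36)/(q^2 + 2*q - 35)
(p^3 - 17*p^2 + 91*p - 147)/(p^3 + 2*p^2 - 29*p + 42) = (p^2 - 14*p + 49)/(p^2 + 5*p - 14)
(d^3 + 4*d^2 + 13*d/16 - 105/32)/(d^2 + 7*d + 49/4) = (16*d^2 + 8*d - 15)/(8*(2*d + 7))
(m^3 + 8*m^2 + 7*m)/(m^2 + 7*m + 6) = m*(m + 7)/(m + 6)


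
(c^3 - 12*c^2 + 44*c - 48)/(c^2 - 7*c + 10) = (c^2 - 10*c + 24)/(c - 5)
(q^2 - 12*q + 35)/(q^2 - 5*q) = (q - 7)/q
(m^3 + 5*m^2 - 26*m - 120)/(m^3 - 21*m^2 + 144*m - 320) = (m^2 + 10*m + 24)/(m^2 - 16*m + 64)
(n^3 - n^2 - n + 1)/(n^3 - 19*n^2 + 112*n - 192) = (n^3 - n^2 - n + 1)/(n^3 - 19*n^2 + 112*n - 192)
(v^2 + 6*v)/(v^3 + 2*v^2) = (v + 6)/(v*(v + 2))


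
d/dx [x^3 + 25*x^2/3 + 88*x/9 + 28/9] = 3*x^2 + 50*x/3 + 88/9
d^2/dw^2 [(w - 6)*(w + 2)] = 2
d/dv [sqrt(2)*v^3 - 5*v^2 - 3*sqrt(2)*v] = 3*sqrt(2)*v^2 - 10*v - 3*sqrt(2)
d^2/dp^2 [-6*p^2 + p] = -12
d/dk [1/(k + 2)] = -1/(k + 2)^2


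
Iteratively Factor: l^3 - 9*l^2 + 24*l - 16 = (l - 4)*(l^2 - 5*l + 4) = (l - 4)^2*(l - 1)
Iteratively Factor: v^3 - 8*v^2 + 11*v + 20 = (v - 5)*(v^2 - 3*v - 4) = (v - 5)*(v + 1)*(v - 4)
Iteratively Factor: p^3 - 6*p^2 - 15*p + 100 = (p + 4)*(p^2 - 10*p + 25) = (p - 5)*(p + 4)*(p - 5)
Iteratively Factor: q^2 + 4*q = (q)*(q + 4)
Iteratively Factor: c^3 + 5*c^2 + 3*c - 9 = (c + 3)*(c^2 + 2*c - 3) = (c - 1)*(c + 3)*(c + 3)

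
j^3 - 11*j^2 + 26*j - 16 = (j - 8)*(j - 2)*(j - 1)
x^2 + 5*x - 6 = (x - 1)*(x + 6)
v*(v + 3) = v^2 + 3*v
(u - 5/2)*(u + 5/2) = u^2 - 25/4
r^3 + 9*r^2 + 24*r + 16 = (r + 1)*(r + 4)^2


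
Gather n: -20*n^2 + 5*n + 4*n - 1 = -20*n^2 + 9*n - 1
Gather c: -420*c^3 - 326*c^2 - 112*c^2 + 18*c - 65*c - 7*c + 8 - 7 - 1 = -420*c^3 - 438*c^2 - 54*c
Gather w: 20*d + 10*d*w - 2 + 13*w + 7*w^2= 20*d + 7*w^2 + w*(10*d + 13) - 2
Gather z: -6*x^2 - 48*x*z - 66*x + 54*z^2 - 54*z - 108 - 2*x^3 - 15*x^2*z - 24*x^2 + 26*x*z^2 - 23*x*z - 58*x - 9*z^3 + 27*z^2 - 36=-2*x^3 - 30*x^2 - 124*x - 9*z^3 + z^2*(26*x + 81) + z*(-15*x^2 - 71*x - 54) - 144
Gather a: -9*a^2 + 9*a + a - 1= -9*a^2 + 10*a - 1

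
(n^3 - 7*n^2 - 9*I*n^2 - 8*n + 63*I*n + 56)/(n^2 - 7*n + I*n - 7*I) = (n^2 - 9*I*n - 8)/(n + I)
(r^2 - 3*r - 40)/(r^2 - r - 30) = (r - 8)/(r - 6)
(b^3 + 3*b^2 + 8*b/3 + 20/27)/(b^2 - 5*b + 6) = (27*b^3 + 81*b^2 + 72*b + 20)/(27*(b^2 - 5*b + 6))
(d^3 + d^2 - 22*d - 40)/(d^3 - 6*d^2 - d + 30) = (d + 4)/(d - 3)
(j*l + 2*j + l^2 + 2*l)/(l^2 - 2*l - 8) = (j + l)/(l - 4)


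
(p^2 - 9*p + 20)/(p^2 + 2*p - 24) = (p - 5)/(p + 6)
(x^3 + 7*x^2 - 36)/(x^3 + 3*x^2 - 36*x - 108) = (x - 2)/(x - 6)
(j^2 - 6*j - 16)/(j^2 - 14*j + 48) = (j + 2)/(j - 6)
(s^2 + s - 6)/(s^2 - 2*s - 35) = (-s^2 - s + 6)/(-s^2 + 2*s + 35)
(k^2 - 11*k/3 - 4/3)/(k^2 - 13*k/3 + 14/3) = (3*k^2 - 11*k - 4)/(3*k^2 - 13*k + 14)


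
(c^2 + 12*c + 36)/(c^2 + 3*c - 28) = (c^2 + 12*c + 36)/(c^2 + 3*c - 28)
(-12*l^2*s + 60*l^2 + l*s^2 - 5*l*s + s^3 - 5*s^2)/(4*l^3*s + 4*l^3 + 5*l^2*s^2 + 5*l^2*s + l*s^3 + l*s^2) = (-3*l*s + 15*l + s^2 - 5*s)/(l*(l*s + l + s^2 + s))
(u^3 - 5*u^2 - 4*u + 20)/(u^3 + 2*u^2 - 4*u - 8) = (u - 5)/(u + 2)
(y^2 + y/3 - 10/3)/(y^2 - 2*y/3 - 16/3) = (3*y - 5)/(3*y - 8)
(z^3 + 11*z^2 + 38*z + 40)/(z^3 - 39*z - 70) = (z + 4)/(z - 7)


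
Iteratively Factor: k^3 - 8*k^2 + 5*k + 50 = (k - 5)*(k^2 - 3*k - 10) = (k - 5)*(k + 2)*(k - 5)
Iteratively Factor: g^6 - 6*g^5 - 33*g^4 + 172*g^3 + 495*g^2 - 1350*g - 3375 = (g + 3)*(g^5 - 9*g^4 - 6*g^3 + 190*g^2 - 75*g - 1125) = (g - 5)*(g + 3)*(g^4 - 4*g^3 - 26*g^2 + 60*g + 225) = (g - 5)^2*(g + 3)*(g^3 + g^2 - 21*g - 45) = (g - 5)^3*(g + 3)*(g^2 + 6*g + 9) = (g - 5)^3*(g + 3)^2*(g + 3)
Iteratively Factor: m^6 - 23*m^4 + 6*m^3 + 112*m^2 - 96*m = (m - 4)*(m^5 + 4*m^4 - 7*m^3 - 22*m^2 + 24*m) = m*(m - 4)*(m^4 + 4*m^3 - 7*m^2 - 22*m + 24) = m*(m - 4)*(m - 2)*(m^3 + 6*m^2 + 5*m - 12) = m*(m - 4)*(m - 2)*(m - 1)*(m^2 + 7*m + 12) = m*(m - 4)*(m - 2)*(m - 1)*(m + 4)*(m + 3)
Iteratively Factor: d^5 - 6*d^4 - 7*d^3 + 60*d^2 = (d - 4)*(d^4 - 2*d^3 - 15*d^2) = d*(d - 4)*(d^3 - 2*d^2 - 15*d) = d^2*(d - 4)*(d^2 - 2*d - 15) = d^2*(d - 5)*(d - 4)*(d + 3)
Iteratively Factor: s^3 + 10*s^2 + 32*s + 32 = (s + 4)*(s^2 + 6*s + 8) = (s + 2)*(s + 4)*(s + 4)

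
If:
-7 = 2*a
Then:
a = -7/2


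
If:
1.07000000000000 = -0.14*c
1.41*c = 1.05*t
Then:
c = -7.64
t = -10.26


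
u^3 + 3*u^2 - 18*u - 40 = (u - 4)*(u + 2)*(u + 5)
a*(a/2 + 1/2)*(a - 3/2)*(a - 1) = a^4/2 - 3*a^3/4 - a^2/2 + 3*a/4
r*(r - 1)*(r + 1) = r^3 - r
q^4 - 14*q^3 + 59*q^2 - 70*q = q*(q - 7)*(q - 5)*(q - 2)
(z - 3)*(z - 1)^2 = z^3 - 5*z^2 + 7*z - 3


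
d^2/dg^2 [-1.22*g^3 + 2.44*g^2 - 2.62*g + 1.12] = 4.88 - 7.32*g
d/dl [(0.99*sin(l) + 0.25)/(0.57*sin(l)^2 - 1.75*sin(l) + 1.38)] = (-0.5643*sin(l)^2 - 0.285*sin(l) + 1.8037)*cos(l)/(0.3249*sin(l)^4 - 1.995*sin(l)^3 + 4.6357*sin(l)^2 - 4.83*sin(l) + 1.9044)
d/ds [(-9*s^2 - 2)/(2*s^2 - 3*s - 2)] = (27*s^2 + 44*s - 6)/(4*s^4 - 12*s^3 + s^2 + 12*s + 4)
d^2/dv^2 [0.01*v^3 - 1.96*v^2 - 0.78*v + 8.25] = 0.06*v - 3.92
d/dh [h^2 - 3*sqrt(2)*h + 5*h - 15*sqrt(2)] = 2*h - 3*sqrt(2) + 5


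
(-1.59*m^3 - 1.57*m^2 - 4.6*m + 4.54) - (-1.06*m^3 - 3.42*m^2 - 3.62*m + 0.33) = -0.53*m^3 + 1.85*m^2 - 0.98*m + 4.21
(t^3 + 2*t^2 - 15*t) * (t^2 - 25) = t^5 + 2*t^4 - 40*t^3 - 50*t^2 + 375*t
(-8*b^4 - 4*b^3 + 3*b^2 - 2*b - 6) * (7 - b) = 8*b^5 - 52*b^4 - 31*b^3 + 23*b^2 - 8*b - 42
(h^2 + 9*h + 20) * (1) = h^2 + 9*h + 20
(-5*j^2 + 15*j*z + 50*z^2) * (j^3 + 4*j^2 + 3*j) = -5*j^5 + 15*j^4*z - 20*j^4 + 50*j^3*z^2 + 60*j^3*z - 15*j^3 + 200*j^2*z^2 + 45*j^2*z + 150*j*z^2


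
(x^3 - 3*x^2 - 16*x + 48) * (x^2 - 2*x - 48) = x^5 - 5*x^4 - 58*x^3 + 224*x^2 + 672*x - 2304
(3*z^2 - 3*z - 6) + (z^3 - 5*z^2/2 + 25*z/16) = z^3 + z^2/2 - 23*z/16 - 6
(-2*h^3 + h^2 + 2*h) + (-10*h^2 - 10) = -2*h^3 - 9*h^2 + 2*h - 10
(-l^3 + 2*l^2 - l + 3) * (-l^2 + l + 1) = l^5 - 3*l^4 + 2*l^3 - 2*l^2 + 2*l + 3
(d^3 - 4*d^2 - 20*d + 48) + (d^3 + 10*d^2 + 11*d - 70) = 2*d^3 + 6*d^2 - 9*d - 22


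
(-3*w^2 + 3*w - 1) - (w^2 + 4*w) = -4*w^2 - w - 1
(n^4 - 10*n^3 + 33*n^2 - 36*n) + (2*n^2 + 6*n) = n^4 - 10*n^3 + 35*n^2 - 30*n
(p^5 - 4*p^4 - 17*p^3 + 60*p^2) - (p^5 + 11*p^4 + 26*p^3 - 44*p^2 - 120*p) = -15*p^4 - 43*p^3 + 104*p^2 + 120*p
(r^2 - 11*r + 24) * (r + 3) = r^3 - 8*r^2 - 9*r + 72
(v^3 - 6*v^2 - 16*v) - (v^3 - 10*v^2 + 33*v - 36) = 4*v^2 - 49*v + 36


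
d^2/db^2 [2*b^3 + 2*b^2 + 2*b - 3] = 12*b + 4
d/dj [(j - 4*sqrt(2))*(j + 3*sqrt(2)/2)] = 2*j - 5*sqrt(2)/2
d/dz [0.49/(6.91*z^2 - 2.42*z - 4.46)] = (1.1858 - 6.7718*z)/(-6.91*z^2 + 2.42*z + 4.46)^2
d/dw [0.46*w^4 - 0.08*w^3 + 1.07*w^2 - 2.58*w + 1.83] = 1.84*w^3 - 0.24*w^2 + 2.14*w - 2.58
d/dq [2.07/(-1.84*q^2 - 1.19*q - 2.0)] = (7.6176*q + 2.4633)/(1.84*q^2 + 1.19*q + 2.0)^2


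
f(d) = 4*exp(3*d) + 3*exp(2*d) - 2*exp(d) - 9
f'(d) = 12*exp(3*d) + 6*exp(2*d) - 2*exp(d)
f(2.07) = 2154.36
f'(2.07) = 6333.38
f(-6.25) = -9.00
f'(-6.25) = -0.00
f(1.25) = 190.65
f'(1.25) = 576.37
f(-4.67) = -9.02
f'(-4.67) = -0.02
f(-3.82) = -9.04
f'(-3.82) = -0.04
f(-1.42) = -9.25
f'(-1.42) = 0.04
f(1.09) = 116.84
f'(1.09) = 362.87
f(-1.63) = -9.25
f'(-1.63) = -0.07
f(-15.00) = -9.00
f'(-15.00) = 0.00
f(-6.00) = -9.00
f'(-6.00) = 0.00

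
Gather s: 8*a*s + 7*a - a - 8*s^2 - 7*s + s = 6*a - 8*s^2 + s*(8*a - 6)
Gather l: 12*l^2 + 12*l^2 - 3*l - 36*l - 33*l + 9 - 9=24*l^2 - 72*l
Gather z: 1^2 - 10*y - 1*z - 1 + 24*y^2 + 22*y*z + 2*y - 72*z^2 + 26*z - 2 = 24*y^2 - 8*y - 72*z^2 + z*(22*y + 25) - 2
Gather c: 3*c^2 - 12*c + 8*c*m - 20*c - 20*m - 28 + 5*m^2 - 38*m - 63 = 3*c^2 + c*(8*m - 32) + 5*m^2 - 58*m - 91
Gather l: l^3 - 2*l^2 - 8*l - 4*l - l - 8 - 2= l^3 - 2*l^2 - 13*l - 10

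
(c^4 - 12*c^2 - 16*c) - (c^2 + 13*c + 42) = c^4 - 13*c^2 - 29*c - 42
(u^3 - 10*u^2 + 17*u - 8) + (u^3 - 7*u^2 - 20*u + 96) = 2*u^3 - 17*u^2 - 3*u + 88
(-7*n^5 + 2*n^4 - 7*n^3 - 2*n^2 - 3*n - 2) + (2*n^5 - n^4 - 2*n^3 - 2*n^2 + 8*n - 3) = -5*n^5 + n^4 - 9*n^3 - 4*n^2 + 5*n - 5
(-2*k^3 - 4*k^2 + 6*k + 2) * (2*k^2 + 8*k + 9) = -4*k^5 - 24*k^4 - 38*k^3 + 16*k^2 + 70*k + 18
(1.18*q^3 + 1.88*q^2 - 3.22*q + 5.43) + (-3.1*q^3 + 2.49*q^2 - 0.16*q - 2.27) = -1.92*q^3 + 4.37*q^2 - 3.38*q + 3.16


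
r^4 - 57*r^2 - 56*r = r*(r - 8)*(r + 1)*(r + 7)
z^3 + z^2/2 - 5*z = z*(z - 2)*(z + 5/2)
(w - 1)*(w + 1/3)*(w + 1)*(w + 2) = w^4 + 7*w^3/3 - w^2/3 - 7*w/3 - 2/3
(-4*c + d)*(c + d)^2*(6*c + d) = -24*c^4 - 46*c^3*d - 19*c^2*d^2 + 4*c*d^3 + d^4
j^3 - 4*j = j*(j - 2)*(j + 2)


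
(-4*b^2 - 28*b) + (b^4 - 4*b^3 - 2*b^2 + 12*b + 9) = b^4 - 4*b^3 - 6*b^2 - 16*b + 9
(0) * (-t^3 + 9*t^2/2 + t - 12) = 0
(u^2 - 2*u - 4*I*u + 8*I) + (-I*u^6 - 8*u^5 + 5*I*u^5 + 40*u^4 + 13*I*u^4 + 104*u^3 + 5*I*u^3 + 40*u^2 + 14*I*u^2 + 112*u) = -I*u^6 - 8*u^5 + 5*I*u^5 + 40*u^4 + 13*I*u^4 + 104*u^3 + 5*I*u^3 + 41*u^2 + 14*I*u^2 + 110*u - 4*I*u + 8*I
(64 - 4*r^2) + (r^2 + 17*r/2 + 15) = -3*r^2 + 17*r/2 + 79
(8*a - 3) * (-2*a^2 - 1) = -16*a^3 + 6*a^2 - 8*a + 3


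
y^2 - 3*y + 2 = (y - 2)*(y - 1)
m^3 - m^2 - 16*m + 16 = (m - 4)*(m - 1)*(m + 4)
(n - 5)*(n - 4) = n^2 - 9*n + 20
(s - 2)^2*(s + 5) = s^3 + s^2 - 16*s + 20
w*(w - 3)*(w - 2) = w^3 - 5*w^2 + 6*w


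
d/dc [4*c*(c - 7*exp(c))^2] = 4*(c - 7*exp(c))*(-2*c*(7*exp(c) - 1) + c - 7*exp(c))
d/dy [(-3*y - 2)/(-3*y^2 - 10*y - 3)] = (-9*y^2 - 12*y - 11)/(9*y^4 + 60*y^3 + 118*y^2 + 60*y + 9)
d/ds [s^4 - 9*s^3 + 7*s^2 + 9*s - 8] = 4*s^3 - 27*s^2 + 14*s + 9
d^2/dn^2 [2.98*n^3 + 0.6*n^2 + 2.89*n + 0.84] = 17.88*n + 1.2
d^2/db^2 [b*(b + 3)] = 2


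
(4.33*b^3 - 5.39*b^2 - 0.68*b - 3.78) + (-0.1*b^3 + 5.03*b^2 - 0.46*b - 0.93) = 4.23*b^3 - 0.359999999999999*b^2 - 1.14*b - 4.71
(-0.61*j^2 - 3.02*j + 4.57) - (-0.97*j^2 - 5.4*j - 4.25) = 0.36*j^2 + 2.38*j + 8.82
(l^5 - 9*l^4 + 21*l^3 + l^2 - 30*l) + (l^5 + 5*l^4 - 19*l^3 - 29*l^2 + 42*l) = 2*l^5 - 4*l^4 + 2*l^3 - 28*l^2 + 12*l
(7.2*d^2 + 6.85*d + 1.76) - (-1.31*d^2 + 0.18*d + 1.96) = 8.51*d^2 + 6.67*d - 0.2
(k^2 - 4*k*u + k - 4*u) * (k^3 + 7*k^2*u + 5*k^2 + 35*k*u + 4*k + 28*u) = k^5 + 3*k^4*u + 6*k^4 - 28*k^3*u^2 + 18*k^3*u + 9*k^3 - 168*k^2*u^2 + 27*k^2*u + 4*k^2 - 252*k*u^2 + 12*k*u - 112*u^2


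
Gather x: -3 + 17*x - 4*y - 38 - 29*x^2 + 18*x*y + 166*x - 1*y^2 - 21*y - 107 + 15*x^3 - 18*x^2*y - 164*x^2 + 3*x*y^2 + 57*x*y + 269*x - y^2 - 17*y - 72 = 15*x^3 + x^2*(-18*y - 193) + x*(3*y^2 + 75*y + 452) - 2*y^2 - 42*y - 220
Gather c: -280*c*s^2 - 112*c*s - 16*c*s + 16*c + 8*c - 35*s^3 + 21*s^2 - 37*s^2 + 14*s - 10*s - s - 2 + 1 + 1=c*(-280*s^2 - 128*s + 24) - 35*s^3 - 16*s^2 + 3*s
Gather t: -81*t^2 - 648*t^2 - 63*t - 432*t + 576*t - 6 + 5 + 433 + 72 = -729*t^2 + 81*t + 504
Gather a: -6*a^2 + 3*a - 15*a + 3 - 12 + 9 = -6*a^2 - 12*a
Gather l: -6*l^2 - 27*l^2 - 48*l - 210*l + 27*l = -33*l^2 - 231*l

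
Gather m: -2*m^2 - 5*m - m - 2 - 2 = -2*m^2 - 6*m - 4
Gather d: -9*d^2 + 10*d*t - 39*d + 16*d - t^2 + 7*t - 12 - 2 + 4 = -9*d^2 + d*(10*t - 23) - t^2 + 7*t - 10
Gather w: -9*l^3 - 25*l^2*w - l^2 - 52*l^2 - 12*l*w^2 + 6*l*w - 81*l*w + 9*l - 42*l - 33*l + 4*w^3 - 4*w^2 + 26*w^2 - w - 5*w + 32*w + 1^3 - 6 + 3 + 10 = -9*l^3 - 53*l^2 - 66*l + 4*w^3 + w^2*(22 - 12*l) + w*(-25*l^2 - 75*l + 26) + 8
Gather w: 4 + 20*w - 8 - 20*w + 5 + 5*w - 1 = 5*w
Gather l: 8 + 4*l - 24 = 4*l - 16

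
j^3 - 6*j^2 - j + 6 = (j - 6)*(j - 1)*(j + 1)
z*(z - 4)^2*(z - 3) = z^4 - 11*z^3 + 40*z^2 - 48*z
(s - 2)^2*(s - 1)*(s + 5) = s^4 - 17*s^2 + 36*s - 20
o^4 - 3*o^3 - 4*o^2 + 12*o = o*(o - 3)*(o - 2)*(o + 2)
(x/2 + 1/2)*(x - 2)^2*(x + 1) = x^4/2 - x^3 - 3*x^2/2 + 2*x + 2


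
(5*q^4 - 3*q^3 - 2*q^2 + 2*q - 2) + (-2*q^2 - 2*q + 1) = 5*q^4 - 3*q^3 - 4*q^2 - 1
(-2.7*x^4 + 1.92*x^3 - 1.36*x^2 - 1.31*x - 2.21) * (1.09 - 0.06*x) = 0.162*x^5 - 3.0582*x^4 + 2.1744*x^3 - 1.4038*x^2 - 1.2953*x - 2.4089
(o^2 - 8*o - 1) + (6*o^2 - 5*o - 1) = 7*o^2 - 13*o - 2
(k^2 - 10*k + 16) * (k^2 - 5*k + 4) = k^4 - 15*k^3 + 70*k^2 - 120*k + 64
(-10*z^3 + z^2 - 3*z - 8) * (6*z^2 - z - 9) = -60*z^5 + 16*z^4 + 71*z^3 - 54*z^2 + 35*z + 72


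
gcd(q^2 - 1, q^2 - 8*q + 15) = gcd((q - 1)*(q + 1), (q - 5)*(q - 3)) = 1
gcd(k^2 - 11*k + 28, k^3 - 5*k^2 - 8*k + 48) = k - 4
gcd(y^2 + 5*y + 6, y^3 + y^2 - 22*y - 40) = y + 2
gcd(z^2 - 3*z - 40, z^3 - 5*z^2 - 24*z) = z - 8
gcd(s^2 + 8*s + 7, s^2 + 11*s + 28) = s + 7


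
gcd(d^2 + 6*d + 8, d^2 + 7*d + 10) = d + 2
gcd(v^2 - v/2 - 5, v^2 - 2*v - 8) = v + 2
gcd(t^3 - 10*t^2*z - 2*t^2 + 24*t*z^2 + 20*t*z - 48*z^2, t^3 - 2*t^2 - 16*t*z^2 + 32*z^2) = -t^2 + 4*t*z + 2*t - 8*z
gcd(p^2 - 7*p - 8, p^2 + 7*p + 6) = p + 1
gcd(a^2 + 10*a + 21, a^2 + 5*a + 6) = a + 3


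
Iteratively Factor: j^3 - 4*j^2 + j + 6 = (j - 3)*(j^2 - j - 2) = (j - 3)*(j - 2)*(j + 1)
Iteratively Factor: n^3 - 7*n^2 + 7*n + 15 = (n - 3)*(n^2 - 4*n - 5) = (n - 5)*(n - 3)*(n + 1)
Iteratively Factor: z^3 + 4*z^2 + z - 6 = (z - 1)*(z^2 + 5*z + 6) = (z - 1)*(z + 3)*(z + 2)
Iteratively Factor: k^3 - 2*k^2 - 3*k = (k + 1)*(k^2 - 3*k) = (k - 3)*(k + 1)*(k)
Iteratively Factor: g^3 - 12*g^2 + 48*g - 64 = (g - 4)*(g^2 - 8*g + 16) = (g - 4)^2*(g - 4)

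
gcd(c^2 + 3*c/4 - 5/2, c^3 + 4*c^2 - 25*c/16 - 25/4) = c - 5/4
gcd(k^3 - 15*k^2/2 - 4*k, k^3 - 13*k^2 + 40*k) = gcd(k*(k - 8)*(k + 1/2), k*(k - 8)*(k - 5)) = k^2 - 8*k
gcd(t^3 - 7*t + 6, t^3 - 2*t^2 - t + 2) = t^2 - 3*t + 2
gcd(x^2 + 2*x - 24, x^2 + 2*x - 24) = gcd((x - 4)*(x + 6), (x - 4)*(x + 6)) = x^2 + 2*x - 24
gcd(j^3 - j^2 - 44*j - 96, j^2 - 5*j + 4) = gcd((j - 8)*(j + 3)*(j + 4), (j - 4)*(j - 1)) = 1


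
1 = 1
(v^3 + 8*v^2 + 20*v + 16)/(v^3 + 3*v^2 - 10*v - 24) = (v + 2)/(v - 3)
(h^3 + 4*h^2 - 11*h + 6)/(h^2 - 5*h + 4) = (h^2 + 5*h - 6)/(h - 4)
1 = 1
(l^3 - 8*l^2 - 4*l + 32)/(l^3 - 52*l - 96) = (l - 2)/(l + 6)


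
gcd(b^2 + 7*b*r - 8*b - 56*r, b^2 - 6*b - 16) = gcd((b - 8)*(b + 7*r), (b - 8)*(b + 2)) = b - 8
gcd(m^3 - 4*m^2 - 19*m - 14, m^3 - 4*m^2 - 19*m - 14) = m^3 - 4*m^2 - 19*m - 14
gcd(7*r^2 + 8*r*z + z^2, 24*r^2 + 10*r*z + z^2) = 1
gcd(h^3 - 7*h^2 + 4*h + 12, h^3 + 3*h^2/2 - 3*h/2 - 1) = 1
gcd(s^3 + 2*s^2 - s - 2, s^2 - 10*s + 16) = 1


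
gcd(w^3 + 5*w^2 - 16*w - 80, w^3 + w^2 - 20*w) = w^2 + w - 20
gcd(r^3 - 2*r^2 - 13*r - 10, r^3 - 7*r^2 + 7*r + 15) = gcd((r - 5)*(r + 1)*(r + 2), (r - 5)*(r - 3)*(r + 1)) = r^2 - 4*r - 5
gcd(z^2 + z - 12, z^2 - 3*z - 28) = z + 4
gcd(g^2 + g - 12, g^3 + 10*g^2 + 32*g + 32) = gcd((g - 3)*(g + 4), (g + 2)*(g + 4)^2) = g + 4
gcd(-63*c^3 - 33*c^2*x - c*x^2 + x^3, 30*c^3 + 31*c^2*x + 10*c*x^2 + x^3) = 3*c + x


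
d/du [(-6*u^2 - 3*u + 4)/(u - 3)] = (-6*u^2 + 36*u + 5)/(u^2 - 6*u + 9)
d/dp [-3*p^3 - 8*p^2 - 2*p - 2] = -9*p^2 - 16*p - 2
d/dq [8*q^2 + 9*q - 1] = 16*q + 9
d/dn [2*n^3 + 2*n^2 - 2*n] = 6*n^2 + 4*n - 2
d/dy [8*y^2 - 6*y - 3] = 16*y - 6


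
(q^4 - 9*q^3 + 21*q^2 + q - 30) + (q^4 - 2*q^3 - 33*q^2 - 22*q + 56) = 2*q^4 - 11*q^3 - 12*q^2 - 21*q + 26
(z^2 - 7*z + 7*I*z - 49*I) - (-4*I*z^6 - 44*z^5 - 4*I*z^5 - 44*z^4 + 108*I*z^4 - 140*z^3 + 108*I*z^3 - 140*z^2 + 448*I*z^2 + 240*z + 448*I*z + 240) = 4*I*z^6 + 44*z^5 + 4*I*z^5 + 44*z^4 - 108*I*z^4 + 140*z^3 - 108*I*z^3 + 141*z^2 - 448*I*z^2 - 247*z - 441*I*z - 240 - 49*I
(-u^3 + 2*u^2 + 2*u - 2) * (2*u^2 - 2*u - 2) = -2*u^5 + 6*u^4 + 2*u^3 - 12*u^2 + 4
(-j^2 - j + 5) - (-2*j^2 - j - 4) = j^2 + 9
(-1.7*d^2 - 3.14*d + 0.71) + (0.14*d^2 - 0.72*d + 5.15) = -1.56*d^2 - 3.86*d + 5.86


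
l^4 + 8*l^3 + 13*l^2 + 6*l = l*(l + 1)^2*(l + 6)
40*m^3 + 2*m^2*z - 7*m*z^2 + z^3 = (-5*m + z)*(-4*m + z)*(2*m + z)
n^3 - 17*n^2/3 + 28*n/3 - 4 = (n - 3)*(n - 2)*(n - 2/3)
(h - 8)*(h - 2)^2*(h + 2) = h^4 - 10*h^3 + 12*h^2 + 40*h - 64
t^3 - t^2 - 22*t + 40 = (t - 4)*(t - 2)*(t + 5)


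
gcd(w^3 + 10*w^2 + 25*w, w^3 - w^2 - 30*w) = w^2 + 5*w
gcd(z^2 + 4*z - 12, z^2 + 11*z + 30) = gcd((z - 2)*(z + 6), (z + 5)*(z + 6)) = z + 6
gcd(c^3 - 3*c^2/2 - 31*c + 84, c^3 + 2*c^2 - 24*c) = c^2 + 2*c - 24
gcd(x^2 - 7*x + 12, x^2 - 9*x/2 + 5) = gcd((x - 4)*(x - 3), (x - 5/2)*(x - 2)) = 1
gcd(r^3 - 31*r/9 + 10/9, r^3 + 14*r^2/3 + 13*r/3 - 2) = r^2 + 5*r/3 - 2/3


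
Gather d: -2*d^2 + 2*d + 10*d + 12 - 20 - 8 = -2*d^2 + 12*d - 16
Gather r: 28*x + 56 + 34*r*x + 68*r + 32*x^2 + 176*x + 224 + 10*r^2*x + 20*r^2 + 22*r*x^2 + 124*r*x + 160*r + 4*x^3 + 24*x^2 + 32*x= r^2*(10*x + 20) + r*(22*x^2 + 158*x + 228) + 4*x^3 + 56*x^2 + 236*x + 280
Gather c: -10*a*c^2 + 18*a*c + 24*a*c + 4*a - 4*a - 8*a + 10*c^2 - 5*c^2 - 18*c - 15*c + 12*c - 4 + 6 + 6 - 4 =-8*a + c^2*(5 - 10*a) + c*(42*a - 21) + 4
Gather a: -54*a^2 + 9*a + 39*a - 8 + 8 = -54*a^2 + 48*a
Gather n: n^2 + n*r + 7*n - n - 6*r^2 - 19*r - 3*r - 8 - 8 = n^2 + n*(r + 6) - 6*r^2 - 22*r - 16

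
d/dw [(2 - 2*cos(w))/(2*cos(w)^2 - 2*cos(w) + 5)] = 2*(4*cos(w) - cos(2*w) + 2)*sin(w)/(2*cos(w) - cos(2*w) - 6)^2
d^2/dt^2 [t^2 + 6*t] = 2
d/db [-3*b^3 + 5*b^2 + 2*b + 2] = -9*b^2 + 10*b + 2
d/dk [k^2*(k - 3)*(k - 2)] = k*(4*k^2 - 15*k + 12)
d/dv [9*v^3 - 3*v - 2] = 27*v^2 - 3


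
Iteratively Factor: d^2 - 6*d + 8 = (d - 4)*(d - 2)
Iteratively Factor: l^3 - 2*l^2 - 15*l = (l)*(l^2 - 2*l - 15) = l*(l - 5)*(l + 3)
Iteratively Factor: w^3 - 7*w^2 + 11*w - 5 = (w - 1)*(w^2 - 6*w + 5) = (w - 1)^2*(w - 5)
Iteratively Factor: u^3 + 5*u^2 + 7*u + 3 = (u + 1)*(u^2 + 4*u + 3) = (u + 1)^2*(u + 3)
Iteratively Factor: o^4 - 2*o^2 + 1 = (o + 1)*(o^3 - o^2 - o + 1) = (o + 1)^2*(o^2 - 2*o + 1) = (o - 1)*(o + 1)^2*(o - 1)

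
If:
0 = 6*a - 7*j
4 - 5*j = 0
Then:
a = 14/15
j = 4/5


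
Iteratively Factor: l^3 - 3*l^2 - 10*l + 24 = (l - 4)*(l^2 + l - 6) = (l - 4)*(l - 2)*(l + 3)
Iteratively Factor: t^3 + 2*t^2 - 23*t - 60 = (t + 3)*(t^2 - t - 20) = (t + 3)*(t + 4)*(t - 5)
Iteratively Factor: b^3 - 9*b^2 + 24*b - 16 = (b - 1)*(b^2 - 8*b + 16) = (b - 4)*(b - 1)*(b - 4)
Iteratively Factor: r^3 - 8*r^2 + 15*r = (r - 5)*(r^2 - 3*r) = r*(r - 5)*(r - 3)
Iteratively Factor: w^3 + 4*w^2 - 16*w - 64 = (w + 4)*(w^2 - 16) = (w + 4)^2*(w - 4)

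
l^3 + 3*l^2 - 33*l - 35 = (l - 5)*(l + 1)*(l + 7)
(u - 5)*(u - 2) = u^2 - 7*u + 10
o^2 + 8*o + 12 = (o + 2)*(o + 6)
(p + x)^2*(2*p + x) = 2*p^3 + 5*p^2*x + 4*p*x^2 + x^3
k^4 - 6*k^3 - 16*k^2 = k^2*(k - 8)*(k + 2)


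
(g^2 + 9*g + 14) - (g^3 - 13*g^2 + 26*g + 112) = -g^3 + 14*g^2 - 17*g - 98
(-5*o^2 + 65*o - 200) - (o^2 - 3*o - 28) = -6*o^2 + 68*o - 172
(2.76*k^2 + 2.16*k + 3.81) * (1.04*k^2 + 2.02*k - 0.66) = 2.8704*k^4 + 7.8216*k^3 + 6.504*k^2 + 6.2706*k - 2.5146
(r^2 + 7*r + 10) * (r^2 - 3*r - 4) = r^4 + 4*r^3 - 15*r^2 - 58*r - 40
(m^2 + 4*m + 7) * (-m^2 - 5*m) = -m^4 - 9*m^3 - 27*m^2 - 35*m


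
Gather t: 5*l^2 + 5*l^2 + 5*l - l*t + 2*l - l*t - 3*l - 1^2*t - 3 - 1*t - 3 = 10*l^2 + 4*l + t*(-2*l - 2) - 6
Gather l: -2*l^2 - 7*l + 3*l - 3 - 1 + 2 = -2*l^2 - 4*l - 2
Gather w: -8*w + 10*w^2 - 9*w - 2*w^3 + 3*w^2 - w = -2*w^3 + 13*w^2 - 18*w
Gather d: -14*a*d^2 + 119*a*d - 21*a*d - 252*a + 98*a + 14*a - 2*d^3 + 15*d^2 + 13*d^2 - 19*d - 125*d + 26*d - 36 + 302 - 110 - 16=-140*a - 2*d^3 + d^2*(28 - 14*a) + d*(98*a - 118) + 140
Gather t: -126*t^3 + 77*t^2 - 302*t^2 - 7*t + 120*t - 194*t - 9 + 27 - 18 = -126*t^3 - 225*t^2 - 81*t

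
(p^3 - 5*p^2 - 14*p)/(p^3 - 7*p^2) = (p + 2)/p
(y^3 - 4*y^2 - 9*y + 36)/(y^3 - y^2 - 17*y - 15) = (y^2 - 7*y + 12)/(y^2 - 4*y - 5)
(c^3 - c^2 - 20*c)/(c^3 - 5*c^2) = (c + 4)/c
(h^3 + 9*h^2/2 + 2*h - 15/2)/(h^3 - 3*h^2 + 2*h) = (2*h^2 + 11*h + 15)/(2*h*(h - 2))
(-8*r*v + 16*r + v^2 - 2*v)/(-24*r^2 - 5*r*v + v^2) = (v - 2)/(3*r + v)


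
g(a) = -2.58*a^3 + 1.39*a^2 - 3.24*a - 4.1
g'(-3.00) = -81.24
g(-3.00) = 87.79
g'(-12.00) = -1151.16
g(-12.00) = 4693.18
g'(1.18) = -10.74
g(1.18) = -10.23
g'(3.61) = -94.07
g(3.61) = -119.06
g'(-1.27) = -19.25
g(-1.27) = 7.54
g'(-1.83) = -34.25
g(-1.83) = 22.30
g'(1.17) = -10.58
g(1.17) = -10.12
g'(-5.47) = -250.03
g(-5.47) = 477.47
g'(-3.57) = -111.81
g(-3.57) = 142.57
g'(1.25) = -11.86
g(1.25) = -11.02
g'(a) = -7.74*a^2 + 2.78*a - 3.24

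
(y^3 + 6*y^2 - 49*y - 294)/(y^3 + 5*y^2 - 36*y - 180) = (y^2 - 49)/(y^2 - y - 30)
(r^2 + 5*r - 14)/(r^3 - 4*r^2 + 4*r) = (r + 7)/(r*(r - 2))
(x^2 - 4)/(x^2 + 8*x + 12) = (x - 2)/(x + 6)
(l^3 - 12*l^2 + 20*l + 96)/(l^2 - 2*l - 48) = (l^2 - 4*l - 12)/(l + 6)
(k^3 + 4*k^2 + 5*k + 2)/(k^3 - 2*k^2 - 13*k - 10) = (k + 1)/(k - 5)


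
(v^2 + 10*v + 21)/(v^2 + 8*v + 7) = (v + 3)/(v + 1)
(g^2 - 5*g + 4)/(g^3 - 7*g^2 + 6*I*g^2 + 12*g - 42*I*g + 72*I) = (g - 1)/(g^2 + g*(-3 + 6*I) - 18*I)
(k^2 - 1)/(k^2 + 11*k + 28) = (k^2 - 1)/(k^2 + 11*k + 28)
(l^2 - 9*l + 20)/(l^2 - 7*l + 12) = (l - 5)/(l - 3)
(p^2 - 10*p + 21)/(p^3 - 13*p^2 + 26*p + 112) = (p - 3)/(p^2 - 6*p - 16)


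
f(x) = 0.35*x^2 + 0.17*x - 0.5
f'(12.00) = 8.57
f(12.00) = 51.94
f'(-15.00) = -10.33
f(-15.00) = 75.70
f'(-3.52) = -2.29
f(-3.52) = 3.24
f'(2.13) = 1.66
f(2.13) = 1.45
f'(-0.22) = 0.02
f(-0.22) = -0.52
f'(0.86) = 0.77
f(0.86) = -0.09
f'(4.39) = 3.24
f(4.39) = 6.99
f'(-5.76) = -3.86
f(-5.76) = 10.13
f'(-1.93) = -1.18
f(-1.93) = 0.48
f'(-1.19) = -0.66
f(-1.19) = -0.21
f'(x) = 0.7*x + 0.17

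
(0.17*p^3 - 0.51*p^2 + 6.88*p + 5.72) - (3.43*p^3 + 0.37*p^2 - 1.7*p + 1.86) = -3.26*p^3 - 0.88*p^2 + 8.58*p + 3.86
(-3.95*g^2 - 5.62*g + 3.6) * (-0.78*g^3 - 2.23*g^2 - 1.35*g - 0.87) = 3.081*g^5 + 13.1921*g^4 + 15.0571*g^3 + 2.9955*g^2 + 0.0293999999999999*g - 3.132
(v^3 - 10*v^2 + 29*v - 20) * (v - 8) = v^4 - 18*v^3 + 109*v^2 - 252*v + 160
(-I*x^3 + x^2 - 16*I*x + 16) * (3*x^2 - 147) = -3*I*x^5 + 3*x^4 + 99*I*x^3 - 99*x^2 + 2352*I*x - 2352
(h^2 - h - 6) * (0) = 0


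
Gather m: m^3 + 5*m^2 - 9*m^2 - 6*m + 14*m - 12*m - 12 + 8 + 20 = m^3 - 4*m^2 - 4*m + 16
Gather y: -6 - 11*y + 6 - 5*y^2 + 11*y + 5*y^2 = 0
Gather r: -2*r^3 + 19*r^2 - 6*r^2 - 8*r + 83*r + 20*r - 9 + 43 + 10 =-2*r^3 + 13*r^2 + 95*r + 44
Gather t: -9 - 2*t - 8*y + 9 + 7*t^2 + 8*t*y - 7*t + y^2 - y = 7*t^2 + t*(8*y - 9) + y^2 - 9*y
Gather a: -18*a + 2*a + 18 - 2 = 16 - 16*a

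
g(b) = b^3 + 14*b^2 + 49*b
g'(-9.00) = 40.00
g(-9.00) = -36.00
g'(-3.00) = -8.00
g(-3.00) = -48.00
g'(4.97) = 262.26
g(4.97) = 712.11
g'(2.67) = 145.15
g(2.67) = 249.67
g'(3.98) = 207.96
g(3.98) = 479.83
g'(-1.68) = 10.43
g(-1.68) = -47.55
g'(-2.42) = -1.19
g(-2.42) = -50.76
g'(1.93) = 114.21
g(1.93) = 153.91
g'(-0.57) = 34.01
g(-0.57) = -23.57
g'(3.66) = 191.67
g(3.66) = 415.91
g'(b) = 3*b^2 + 28*b + 49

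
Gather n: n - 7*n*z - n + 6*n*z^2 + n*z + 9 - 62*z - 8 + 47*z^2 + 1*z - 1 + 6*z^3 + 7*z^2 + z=n*(6*z^2 - 6*z) + 6*z^3 + 54*z^2 - 60*z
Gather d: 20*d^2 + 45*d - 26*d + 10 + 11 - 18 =20*d^2 + 19*d + 3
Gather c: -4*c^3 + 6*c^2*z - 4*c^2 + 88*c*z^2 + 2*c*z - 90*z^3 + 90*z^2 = -4*c^3 + c^2*(6*z - 4) + c*(88*z^2 + 2*z) - 90*z^3 + 90*z^2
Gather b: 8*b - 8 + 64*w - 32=8*b + 64*w - 40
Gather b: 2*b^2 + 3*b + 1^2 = 2*b^2 + 3*b + 1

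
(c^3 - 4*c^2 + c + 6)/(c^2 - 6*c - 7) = (c^2 - 5*c + 6)/(c - 7)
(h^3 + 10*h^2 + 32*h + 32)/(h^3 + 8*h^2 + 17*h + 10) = (h^2 + 8*h + 16)/(h^2 + 6*h + 5)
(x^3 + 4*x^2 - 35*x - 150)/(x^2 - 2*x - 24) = (x^2 + 10*x + 25)/(x + 4)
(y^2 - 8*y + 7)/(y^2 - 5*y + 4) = (y - 7)/(y - 4)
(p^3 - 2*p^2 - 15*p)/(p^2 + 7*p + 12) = p*(p - 5)/(p + 4)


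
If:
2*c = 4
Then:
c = 2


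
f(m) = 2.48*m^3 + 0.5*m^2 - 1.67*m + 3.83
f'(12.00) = 1081.69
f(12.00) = 4341.23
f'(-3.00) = 62.29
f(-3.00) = -53.62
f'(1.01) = 6.93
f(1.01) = 5.21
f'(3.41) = 88.25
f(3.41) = 102.29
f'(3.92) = 116.58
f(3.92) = 154.35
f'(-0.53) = -0.11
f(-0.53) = 4.49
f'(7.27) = 398.83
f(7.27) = 971.03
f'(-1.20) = 7.84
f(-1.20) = 2.27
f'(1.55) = 17.75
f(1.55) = 11.68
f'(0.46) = 0.36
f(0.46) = 3.41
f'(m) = 7.44*m^2 + 1.0*m - 1.67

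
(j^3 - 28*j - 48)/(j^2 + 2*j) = j - 2 - 24/j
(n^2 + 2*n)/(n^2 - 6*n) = (n + 2)/(n - 6)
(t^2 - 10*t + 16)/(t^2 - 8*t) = (t - 2)/t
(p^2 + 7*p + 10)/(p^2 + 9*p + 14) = (p + 5)/(p + 7)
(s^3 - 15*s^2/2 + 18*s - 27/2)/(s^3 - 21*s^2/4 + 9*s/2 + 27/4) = 2*(2*s - 3)/(4*s + 3)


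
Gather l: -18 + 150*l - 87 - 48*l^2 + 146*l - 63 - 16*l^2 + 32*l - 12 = -64*l^2 + 328*l - 180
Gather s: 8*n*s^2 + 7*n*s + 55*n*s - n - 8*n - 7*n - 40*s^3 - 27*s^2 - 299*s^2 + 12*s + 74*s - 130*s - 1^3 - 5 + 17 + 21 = -16*n - 40*s^3 + s^2*(8*n - 326) + s*(62*n - 44) + 32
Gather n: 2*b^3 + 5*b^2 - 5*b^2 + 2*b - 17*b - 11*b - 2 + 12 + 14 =2*b^3 - 26*b + 24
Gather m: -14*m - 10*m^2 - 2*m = -10*m^2 - 16*m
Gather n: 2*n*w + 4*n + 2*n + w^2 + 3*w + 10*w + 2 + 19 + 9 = n*(2*w + 6) + w^2 + 13*w + 30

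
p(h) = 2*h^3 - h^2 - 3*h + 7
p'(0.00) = -3.00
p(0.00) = 7.00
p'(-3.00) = 57.00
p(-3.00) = -47.00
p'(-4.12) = 107.09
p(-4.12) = -137.48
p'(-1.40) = 11.56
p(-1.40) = 3.75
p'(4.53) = 111.07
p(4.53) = 158.81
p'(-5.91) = 218.39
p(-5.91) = -423.05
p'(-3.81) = 91.72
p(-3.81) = -106.70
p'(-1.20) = 8.04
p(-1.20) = 5.70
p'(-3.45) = 75.32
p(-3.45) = -76.68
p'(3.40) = 59.56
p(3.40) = 63.85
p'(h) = 6*h^2 - 2*h - 3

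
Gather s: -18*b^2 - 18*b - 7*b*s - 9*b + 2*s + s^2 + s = -18*b^2 - 27*b + s^2 + s*(3 - 7*b)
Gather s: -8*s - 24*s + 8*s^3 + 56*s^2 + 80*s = 8*s^3 + 56*s^2 + 48*s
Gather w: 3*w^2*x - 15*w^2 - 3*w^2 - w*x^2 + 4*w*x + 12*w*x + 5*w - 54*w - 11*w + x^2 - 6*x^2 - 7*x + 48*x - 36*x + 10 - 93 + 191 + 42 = w^2*(3*x - 18) + w*(-x^2 + 16*x - 60) - 5*x^2 + 5*x + 150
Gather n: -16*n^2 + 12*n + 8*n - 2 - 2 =-16*n^2 + 20*n - 4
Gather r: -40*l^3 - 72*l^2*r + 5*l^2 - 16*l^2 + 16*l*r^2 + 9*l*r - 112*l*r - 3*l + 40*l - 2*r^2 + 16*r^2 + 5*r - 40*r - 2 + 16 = -40*l^3 - 11*l^2 + 37*l + r^2*(16*l + 14) + r*(-72*l^2 - 103*l - 35) + 14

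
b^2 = b^2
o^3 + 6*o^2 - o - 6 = (o - 1)*(o + 1)*(o + 6)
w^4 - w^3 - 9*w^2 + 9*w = w*(w - 3)*(w - 1)*(w + 3)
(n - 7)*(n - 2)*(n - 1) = n^3 - 10*n^2 + 23*n - 14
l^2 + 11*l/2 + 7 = (l + 2)*(l + 7/2)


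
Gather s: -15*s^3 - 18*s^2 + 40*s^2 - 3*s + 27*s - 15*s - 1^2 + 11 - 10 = -15*s^3 + 22*s^2 + 9*s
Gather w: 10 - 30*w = 10 - 30*w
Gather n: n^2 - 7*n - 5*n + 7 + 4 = n^2 - 12*n + 11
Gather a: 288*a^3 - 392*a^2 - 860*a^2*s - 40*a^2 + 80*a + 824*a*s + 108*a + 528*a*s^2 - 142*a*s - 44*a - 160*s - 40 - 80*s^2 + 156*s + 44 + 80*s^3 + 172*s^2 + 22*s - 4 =288*a^3 + a^2*(-860*s - 432) + a*(528*s^2 + 682*s + 144) + 80*s^3 + 92*s^2 + 18*s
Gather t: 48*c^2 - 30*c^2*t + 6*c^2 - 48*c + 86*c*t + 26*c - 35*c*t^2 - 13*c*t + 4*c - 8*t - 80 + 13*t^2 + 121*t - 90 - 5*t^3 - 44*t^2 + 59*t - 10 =54*c^2 - 18*c - 5*t^3 + t^2*(-35*c - 31) + t*(-30*c^2 + 73*c + 172) - 180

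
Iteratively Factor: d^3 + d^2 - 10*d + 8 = (d - 1)*(d^2 + 2*d - 8) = (d - 1)*(d + 4)*(d - 2)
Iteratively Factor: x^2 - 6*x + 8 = (x - 2)*(x - 4)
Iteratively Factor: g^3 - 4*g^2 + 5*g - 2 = (g - 1)*(g^2 - 3*g + 2) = (g - 1)^2*(g - 2)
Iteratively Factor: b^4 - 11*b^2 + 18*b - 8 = (b + 4)*(b^3 - 4*b^2 + 5*b - 2) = (b - 1)*(b + 4)*(b^2 - 3*b + 2) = (b - 2)*(b - 1)*(b + 4)*(b - 1)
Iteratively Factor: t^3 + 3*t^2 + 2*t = (t + 1)*(t^2 + 2*t) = (t + 1)*(t + 2)*(t)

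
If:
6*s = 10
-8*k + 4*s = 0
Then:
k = 5/6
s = 5/3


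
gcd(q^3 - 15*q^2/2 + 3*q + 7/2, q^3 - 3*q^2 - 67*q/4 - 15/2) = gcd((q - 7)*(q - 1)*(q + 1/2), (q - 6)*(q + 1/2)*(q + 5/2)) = q + 1/2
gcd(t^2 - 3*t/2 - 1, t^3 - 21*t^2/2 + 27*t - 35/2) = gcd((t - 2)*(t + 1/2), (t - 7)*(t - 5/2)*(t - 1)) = 1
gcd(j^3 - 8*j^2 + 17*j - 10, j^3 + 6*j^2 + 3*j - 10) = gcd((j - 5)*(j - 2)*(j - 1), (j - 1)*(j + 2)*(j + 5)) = j - 1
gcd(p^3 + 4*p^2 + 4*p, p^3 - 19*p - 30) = p + 2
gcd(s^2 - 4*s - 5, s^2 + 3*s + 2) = s + 1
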